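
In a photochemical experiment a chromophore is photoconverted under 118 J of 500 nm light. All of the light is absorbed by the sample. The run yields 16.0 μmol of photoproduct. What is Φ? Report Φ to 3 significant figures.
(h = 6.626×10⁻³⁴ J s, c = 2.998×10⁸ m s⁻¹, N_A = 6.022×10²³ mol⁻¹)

Φ = 0.0324

Product: 16.0 μmol = 1.60×10⁻⁵ mol.
Photon energy at 500 nm: hc/λ = (6.626×10⁻³⁴)(2.998×10⁸)/(500×10⁻⁹) = 3.973×10⁻¹⁹ J.
Photons incident: 118 / 3.973×10⁻¹⁹ = 2.970×10²⁰, i.e. 2.970×10²⁰/6.022×10²³ = 4.932×10⁻⁴ mol.
Φ = 1.60×10⁻⁵ mol / 4.932×10⁻⁴ mol photons = 0.0324.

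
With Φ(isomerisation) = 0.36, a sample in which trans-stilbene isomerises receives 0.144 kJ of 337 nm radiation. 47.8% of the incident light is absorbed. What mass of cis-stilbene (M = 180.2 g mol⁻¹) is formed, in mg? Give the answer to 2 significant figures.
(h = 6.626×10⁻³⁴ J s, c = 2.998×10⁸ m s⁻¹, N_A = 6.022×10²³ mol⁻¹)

13 mg

Photon energy at 337 nm: hc/λ = (6.626×10⁻³⁴)(2.998×10⁸)/(337×10⁻⁹) = 5.895×10⁻¹⁹ J.
Incident energy: 0.144 kJ = 144 J.
Photons incident: 144 / 5.895×10⁻¹⁹ = 2.443×10²⁰, i.e. 2.443×10²⁰/6.022×10²³ = 4.057×10⁻⁴ mol.
Photons absorbed: 0.478 × 4.057×10⁻⁴ = 1.939×10⁻⁴ mol.
Product: Φ × n_abs = 0.36 × 1.939×10⁻⁴ = 6.980×10⁻⁵ mol.
Mass: 6.980×10⁻⁵ × 180.2 = 0.01258 g = 13 mg.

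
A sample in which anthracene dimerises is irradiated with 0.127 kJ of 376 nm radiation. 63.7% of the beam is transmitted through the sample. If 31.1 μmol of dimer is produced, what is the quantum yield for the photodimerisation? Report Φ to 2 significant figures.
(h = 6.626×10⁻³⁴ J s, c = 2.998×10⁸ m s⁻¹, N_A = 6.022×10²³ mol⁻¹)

Φ = 0.21

Product: 31.1 μmol = 3.11×10⁻⁵ mol.
Photon energy at 376 nm: hc/λ = (6.626×10⁻³⁴)(2.998×10⁸)/(376×10⁻⁹) = 5.283×10⁻¹⁹ J.
Incident energy: 0.127 kJ = 127 J.
Photons incident: 127 / 5.283×10⁻¹⁹ = 2.404×10²⁰, i.e. 2.404×10²⁰/6.022×10²³ = 3.992×10⁻⁴ mol.
Fraction absorbed: 1 − 63.7/100 = 0.3630.
Photons absorbed: 0.3630 × 3.992×10⁻⁴ = 1.449×10⁻⁴ mol.
Φ = 3.11×10⁻⁵ mol / 1.449×10⁻⁴ mol photons = 0.21.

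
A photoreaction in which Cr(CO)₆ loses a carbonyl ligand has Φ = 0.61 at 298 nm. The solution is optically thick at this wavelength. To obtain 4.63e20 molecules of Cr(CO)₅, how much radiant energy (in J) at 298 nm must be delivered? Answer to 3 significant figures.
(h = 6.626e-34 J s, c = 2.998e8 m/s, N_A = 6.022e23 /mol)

Product: 4.63e20 / 6.022e23 = 7.688e-4 mol.
Photons that must be absorbed: 7.688e-4 / 0.61 = 0.001260 mol.
Photon energy: hc/λ = 6.666e-19 J; per mole, 4.014e5 J mol⁻¹.
Energy required: 0.001260 × 4.014e5 = 506 J.

506 J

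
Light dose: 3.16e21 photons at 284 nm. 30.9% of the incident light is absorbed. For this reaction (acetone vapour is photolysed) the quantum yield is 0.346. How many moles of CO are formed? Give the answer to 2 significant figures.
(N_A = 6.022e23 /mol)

Moles of photons: 3.16e21 / 6.022e23 = 0.005247 mol.
Photons absorbed: 0.309 × 0.005247 = 0.001621 mol.
Product: Φ × n_abs = 0.346 × 0.001621 = 5.609e-4 mol.

5.6e-4 mol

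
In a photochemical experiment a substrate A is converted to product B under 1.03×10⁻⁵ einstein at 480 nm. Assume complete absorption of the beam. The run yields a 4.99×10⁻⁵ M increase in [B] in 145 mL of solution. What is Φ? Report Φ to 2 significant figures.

Product: (4.99×10⁻⁵ M)(0.145 L) = 7.236×10⁻⁶ mol.
Φ = 7.236×10⁻⁶ mol / 1.03×10⁻⁵ mol photons = 0.70.

Φ = 0.70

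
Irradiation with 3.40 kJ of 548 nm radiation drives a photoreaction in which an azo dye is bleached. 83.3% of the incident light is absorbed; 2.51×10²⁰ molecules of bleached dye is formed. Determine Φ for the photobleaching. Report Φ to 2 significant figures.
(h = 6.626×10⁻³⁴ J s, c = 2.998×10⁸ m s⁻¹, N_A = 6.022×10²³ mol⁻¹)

Product: 2.51×10²⁰ / 6.022×10²³ = 4.168×10⁻⁴ mol.
Photon energy at 548 nm: hc/λ = (6.626×10⁻³⁴)(2.998×10⁸)/(548×10⁻⁹) = 3.625×10⁻¹⁹ J.
Incident energy: 3.40 kJ = 3400 J.
Photons incident: 3400 / 3.625×10⁻¹⁹ = 9.379×10²¹, i.e. 9.379×10²¹/6.022×10²³ = 0.01557 mol.
Photons absorbed: 0.833 × 0.01557 = 0.01297 mol.
Φ = 4.168×10⁻⁴ mol / 0.01297 mol photons = 0.032.

Φ = 0.032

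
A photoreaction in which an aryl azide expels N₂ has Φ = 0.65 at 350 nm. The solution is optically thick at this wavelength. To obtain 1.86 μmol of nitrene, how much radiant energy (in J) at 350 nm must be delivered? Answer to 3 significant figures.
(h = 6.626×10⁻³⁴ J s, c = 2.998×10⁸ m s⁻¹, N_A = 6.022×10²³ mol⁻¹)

Product: 1.86 μmol = 1.86×10⁻⁶ mol.
Photons that must be absorbed: 1.86×10⁻⁶ / 0.65 = 2.862×10⁻⁶ mol.
Photon energy: hc/λ = 5.676×10⁻¹⁹ J; per mole, 3.418×10⁵ J mol⁻¹.
Energy required: 2.862×10⁻⁶ × 3.418×10⁵ = 0.978 J.

0.978 J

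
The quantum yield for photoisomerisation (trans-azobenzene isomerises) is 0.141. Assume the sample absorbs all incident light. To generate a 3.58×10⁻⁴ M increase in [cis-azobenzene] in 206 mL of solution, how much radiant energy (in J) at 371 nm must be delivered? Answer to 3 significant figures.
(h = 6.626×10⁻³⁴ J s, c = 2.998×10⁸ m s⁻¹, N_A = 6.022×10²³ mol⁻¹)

Product: (3.58×10⁻⁴ M)(0.206 L) = 7.375×10⁻⁵ mol.
Photons that must be absorbed: 7.375×10⁻⁵ / 0.141 = 5.230×10⁻⁴ mol.
Photon energy: hc/λ = 5.354×10⁻¹⁹ J; per mole, 3.224×10⁵ J mol⁻¹.
Energy required: 5.230×10⁻⁴ × 3.224×10⁵ = 169 J.

169 J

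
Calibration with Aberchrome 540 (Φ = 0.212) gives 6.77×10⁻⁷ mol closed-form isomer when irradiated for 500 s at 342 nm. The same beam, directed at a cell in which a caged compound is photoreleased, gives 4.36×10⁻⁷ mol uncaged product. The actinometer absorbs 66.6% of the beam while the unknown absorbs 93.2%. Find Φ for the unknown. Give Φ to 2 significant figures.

Φ = 0.098

Photons absorbed by the actinometer: 6.77×10⁻⁷ / 0.212 = 3.193×10⁻⁶ mol.
Incident flux: 3.193×10⁻⁶ / 0.666 = 4.794×10⁻⁶ einstein.
Absorbed by unknown: 0.932 × 4.794×10⁻⁶ = 4.468×10⁻⁶ mol.
Φ(unknown) = 4.36×10⁻⁷ / 4.468×10⁻⁶ = 0.098.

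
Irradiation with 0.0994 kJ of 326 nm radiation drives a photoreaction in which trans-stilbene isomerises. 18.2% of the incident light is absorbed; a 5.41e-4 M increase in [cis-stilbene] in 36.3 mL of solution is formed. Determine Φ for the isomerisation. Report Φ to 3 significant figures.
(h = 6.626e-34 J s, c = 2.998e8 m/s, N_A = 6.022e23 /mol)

Product: (5.41e-4 M)(0.0363 L) = 1.964e-5 mol.
Photon energy at 326 nm: hc/λ = (6.626e-34)(2.998e8)/(326e-9) = 6.093e-19 J.
Incident energy: 0.0994 kJ = 99.4 J.
Photons incident: 99.4 / 6.093e-19 = 1.631e20, i.e. 1.631e20/6.022e23 = 2.708e-4 mol.
Photons absorbed: 0.182 × 2.708e-4 = 4.929e-5 mol.
Φ = 1.964e-5 mol / 4.929e-5 mol photons = 0.398.

Φ = 0.398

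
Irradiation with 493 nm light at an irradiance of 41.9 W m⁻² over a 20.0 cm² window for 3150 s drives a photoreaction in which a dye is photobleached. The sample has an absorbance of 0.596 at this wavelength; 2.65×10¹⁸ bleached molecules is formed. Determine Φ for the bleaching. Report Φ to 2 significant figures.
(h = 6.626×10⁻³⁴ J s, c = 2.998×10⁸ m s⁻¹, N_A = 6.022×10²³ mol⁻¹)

Φ = 0.0054

Product: 2.65×10¹⁸ / 6.022×10²³ = 4.401×10⁻⁶ mol.
Photon energy at 493 nm: hc/λ = (6.626×10⁻³⁴)(2.998×10⁸)/(493×10⁻⁹) = 4.029×10⁻¹⁹ J.
Energy delivered: (41.9 W m⁻²)(20.0×10⁻⁴ m²)(3150 s) = 264.0 J.
Photons incident: 264.0 / 4.029×10⁻¹⁹ = 6.552×10²⁰, i.e. 6.552×10²⁰/6.022×10²³ = 0.001088 mol.
Fraction absorbed: 1 − 10^(−0.596) = 0.7465.
Photons absorbed: 0.7465 × 0.001088 = 8.122×10⁻⁴ mol.
Φ = 4.401×10⁻⁶ mol / 8.122×10⁻⁴ mol photons = 0.0054.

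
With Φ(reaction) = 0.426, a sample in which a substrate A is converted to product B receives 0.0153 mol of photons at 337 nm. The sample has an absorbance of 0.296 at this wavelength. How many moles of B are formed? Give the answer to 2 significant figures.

Fraction absorbed: 1 − 10^(−0.296) = 0.4942.
Photons absorbed: 0.4942 × 0.0153 = 0.007561 mol.
Product: Φ × n_abs = 0.426 × 0.007561 = 0.003221 mol.

0.0032 mol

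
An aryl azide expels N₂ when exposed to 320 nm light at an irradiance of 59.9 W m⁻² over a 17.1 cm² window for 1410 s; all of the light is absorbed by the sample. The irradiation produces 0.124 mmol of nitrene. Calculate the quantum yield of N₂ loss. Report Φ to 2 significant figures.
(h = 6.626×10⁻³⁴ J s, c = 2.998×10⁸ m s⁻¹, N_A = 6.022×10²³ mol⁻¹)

Φ = 0.32

Product: 0.124 mmol = 1.24×10⁻⁴ mol.
Photon energy at 320 nm: hc/λ = (6.626×10⁻³⁴)(2.998×10⁸)/(320×10⁻⁹) = 6.208×10⁻¹⁹ J.
Energy delivered: (59.9 W m⁻²)(17.1×10⁻⁴ m²)(1410 s) = 144.4 J.
Photons incident: 144.4 / 6.208×10⁻¹⁹ = 2.326×10²⁰, i.e. 2.326×10²⁰/6.022×10²³ = 3.863×10⁻⁴ mol.
Φ = 1.24×10⁻⁴ mol / 3.863×10⁻⁴ mol photons = 0.32.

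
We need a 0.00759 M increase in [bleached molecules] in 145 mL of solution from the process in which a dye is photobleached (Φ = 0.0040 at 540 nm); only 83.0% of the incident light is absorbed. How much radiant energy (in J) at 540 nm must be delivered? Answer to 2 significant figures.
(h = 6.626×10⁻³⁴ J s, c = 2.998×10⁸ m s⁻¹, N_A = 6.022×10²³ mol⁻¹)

7.3×10⁴ J

Product: (0.00759 M)(0.145 L) = 0.001101 mol.
Photons that must be absorbed: 0.001101 / 0.0040 = 0.2753 mol.
Incident photons needed: 0.2753 / 0.830 = 0.3317 mol.
Photon energy: hc/λ = 3.679×10⁻¹⁹ J; per mole, 2.215×10⁵ J mol⁻¹.
Energy required: 0.3317 × 2.215×10⁵ = 7.3×10⁴ J.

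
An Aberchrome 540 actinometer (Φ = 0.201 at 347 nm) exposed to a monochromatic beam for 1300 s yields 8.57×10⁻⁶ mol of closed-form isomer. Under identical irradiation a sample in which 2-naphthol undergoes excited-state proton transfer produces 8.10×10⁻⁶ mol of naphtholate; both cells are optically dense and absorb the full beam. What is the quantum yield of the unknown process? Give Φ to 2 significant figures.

Φ = 0.19

Photons absorbed by the actinometer: 8.57×10⁻⁶ / 0.201 = 4.264×10⁻⁵ mol.
Φ(unknown) = 8.10×10⁻⁶ / 4.264×10⁻⁵ = 0.19.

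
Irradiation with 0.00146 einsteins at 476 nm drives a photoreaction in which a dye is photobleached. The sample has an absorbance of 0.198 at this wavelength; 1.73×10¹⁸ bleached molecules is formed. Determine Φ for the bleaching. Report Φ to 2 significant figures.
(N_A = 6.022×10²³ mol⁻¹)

Φ = 0.0054

Product: 1.73×10¹⁸ / 6.022×10²³ = 2.873×10⁻⁶ mol.
Fraction absorbed: 1 − 10^(−0.198) = 0.3661.
Photons absorbed: 0.3661 × 0.00146 = 5.345×10⁻⁴ mol.
Φ = 2.873×10⁻⁶ mol / 5.345×10⁻⁴ mol photons = 0.0054.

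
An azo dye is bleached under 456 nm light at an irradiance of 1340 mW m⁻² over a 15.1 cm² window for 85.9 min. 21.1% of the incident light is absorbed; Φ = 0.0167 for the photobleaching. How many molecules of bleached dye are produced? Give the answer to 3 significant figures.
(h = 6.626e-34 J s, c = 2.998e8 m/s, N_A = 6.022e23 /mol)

8.44e16 molecules

Photon energy at 456 nm: hc/λ = (6.626e-34)(2.998e8)/(456e-9) = 4.356e-19 J.
Energy delivered: (1340 mW m⁻²)(15.1e-4 m²)(5154 s) = 10.43 J.
Photons incident: 10.43 / 4.356e-19 = 2.394e19, i.e. 2.394e19/6.022e23 = 3.975e-5 mol.
Photons absorbed: 0.211 × 3.975e-5 = 8.387e-6 mol.
Product: Φ × n_abs = 0.0167 × 8.387e-6 = 1.401e-7 mol.
As a count: 1.401e-7 × 6.022e23 = 8.44e16.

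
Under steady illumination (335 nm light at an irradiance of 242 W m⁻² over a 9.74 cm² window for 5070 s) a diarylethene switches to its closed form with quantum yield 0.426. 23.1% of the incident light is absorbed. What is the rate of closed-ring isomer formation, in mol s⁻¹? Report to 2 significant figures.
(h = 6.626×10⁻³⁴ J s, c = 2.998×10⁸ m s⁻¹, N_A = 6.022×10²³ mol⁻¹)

6.5×10⁻⁸ mol s⁻¹

Photon energy at 335 nm: hc/λ = (6.626×10⁻³⁴)(2.998×10⁸)/(335×10⁻⁹) = 5.930×10⁻¹⁹ J.
Energy delivered: (242 W m⁻²)(9.74×10⁻⁴ m²)(5070 s) = 1195 J.
Photons incident: 1195 / 5.930×10⁻¹⁹ = 2.015×10²¹, i.e. 2.015×10²¹/6.022×10²³ = 0.003346 mol.
Photons absorbed: 0.231 × 0.003346 = 7.729×10⁻⁴ mol.
Product formed: 0.426 × 7.729×10⁻⁴ = 3.293×10⁻⁴ mol.
Rate: 3.293×10⁻⁴ / 5070 s = 6.5×10⁻⁸ mol s⁻¹.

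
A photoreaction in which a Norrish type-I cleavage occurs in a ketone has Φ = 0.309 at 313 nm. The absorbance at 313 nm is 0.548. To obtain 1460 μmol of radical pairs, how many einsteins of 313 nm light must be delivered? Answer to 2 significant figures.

Product: 1460 μmol = 0.00146 mol.
Photons that must be absorbed: 0.00146 / 0.309 = 0.004725 mol.
Fraction absorbed: 1 − 10^(−0.548) = 0.7169.
Incident photons needed: 0.004725 / 0.7169 = 0.006591 mol.

0.0066 einstein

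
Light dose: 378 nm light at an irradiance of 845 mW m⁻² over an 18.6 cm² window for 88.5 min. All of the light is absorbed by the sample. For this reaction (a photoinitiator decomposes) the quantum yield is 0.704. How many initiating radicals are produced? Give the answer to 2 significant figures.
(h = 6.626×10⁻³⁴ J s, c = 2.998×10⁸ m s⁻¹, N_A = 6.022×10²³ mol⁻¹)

Photon energy at 378 nm: hc/λ = (6.626×10⁻³⁴)(2.998×10⁸)/(378×10⁻⁹) = 5.255×10⁻¹⁹ J.
Energy delivered: (845 mW m⁻²)(18.6×10⁻⁴ m²)(5310 s) = 8.346 J.
Photons incident: 8.346 / 5.255×10⁻¹⁹ = 1.588×10¹⁹, i.e. 1.588×10¹⁹/6.022×10²³ = 2.637×10⁻⁵ mol.
Product: Φ × n_abs = 0.704 × 2.637×10⁻⁵ = 1.856×10⁻⁵ mol.
As a count: 1.856×10⁻⁵ × 6.022×10²³ = 1.1×10¹⁹.

1.1×10¹⁹ initiating radicals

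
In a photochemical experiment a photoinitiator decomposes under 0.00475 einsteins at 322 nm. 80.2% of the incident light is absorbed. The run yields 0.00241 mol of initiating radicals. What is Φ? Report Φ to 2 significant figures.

Photons absorbed: 0.802 × 0.00475 = 0.003810 mol.
Φ = 0.00241 mol / 0.003810 mol photons = 0.63.

Φ = 0.63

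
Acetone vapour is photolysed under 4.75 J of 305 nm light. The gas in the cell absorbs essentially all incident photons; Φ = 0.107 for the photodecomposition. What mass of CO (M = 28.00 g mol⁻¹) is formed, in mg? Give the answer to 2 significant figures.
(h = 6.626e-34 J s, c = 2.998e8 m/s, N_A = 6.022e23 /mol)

0.036 mg

Photon energy at 305 nm: hc/λ = (6.626e-34)(2.998e8)/(305e-9) = 6.513e-19 J.
Photons incident: 4.75 / 6.513e-19 = 7.293e18, i.e. 7.293e18/6.022e23 = 1.211e-5 mol.
Product: Φ × n_abs = 0.107 × 1.211e-5 = 1.296e-6 mol.
Mass: 1.296e-6 × 28.00 = 3.629e-5 g = 0.036 mg.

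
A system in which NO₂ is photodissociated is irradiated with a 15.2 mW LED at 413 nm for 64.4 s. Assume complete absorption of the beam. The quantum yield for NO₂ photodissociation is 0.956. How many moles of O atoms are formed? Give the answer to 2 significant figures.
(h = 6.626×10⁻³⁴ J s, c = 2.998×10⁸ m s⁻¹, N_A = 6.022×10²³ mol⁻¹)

Photon energy at 413 nm: hc/λ = (6.626×10⁻³⁴)(2.998×10⁸)/(413×10⁻⁹) = 4.810×10⁻¹⁹ J.
Energy delivered: (15.2 mW)(64.4 s) = 0.9789 J.
Photons incident: 0.9789 / 4.810×10⁻¹⁹ = 2.035×10¹⁸, i.e. 2.035×10¹⁸/6.022×10²³ = 3.379×10⁻⁶ mol.
Product: Φ × n_abs = 0.956 × 3.379×10⁻⁶ = 3.230×10⁻⁶ mol.

3.2×10⁻⁶ mol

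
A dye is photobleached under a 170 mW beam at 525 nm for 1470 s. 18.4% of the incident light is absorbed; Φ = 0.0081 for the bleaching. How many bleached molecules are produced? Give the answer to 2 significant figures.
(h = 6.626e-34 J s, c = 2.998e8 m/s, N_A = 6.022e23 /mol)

9.8e17 bleached molecules

Photon energy at 525 nm: hc/λ = (6.626e-34)(2.998e8)/(525e-9) = 3.784e-19 J.
Energy delivered: (170 mW)(1470 s) = 249.9 J.
Photons incident: 249.9 / 3.784e-19 = 6.604e20, i.e. 6.604e20/6.022e23 = 0.001097 mol.
Photons absorbed: 0.184 × 0.001097 = 2.018e-4 mol.
Product: Φ × n_abs = 0.0081 × 2.018e-4 = 1.635e-6 mol.
As a count: 1.635e-6 × 6.022e23 = 9.8e17.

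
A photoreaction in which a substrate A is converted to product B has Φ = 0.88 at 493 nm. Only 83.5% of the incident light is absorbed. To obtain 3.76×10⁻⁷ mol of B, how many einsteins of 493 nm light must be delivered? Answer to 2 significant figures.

5.1×10⁻⁷ einstein

Photons that must be absorbed: 3.76×10⁻⁷ / 0.88 = 4.273×10⁻⁷ mol.
Incident photons needed: 4.273×10⁻⁷ / 0.835 = 5.117×10⁻⁷ mol.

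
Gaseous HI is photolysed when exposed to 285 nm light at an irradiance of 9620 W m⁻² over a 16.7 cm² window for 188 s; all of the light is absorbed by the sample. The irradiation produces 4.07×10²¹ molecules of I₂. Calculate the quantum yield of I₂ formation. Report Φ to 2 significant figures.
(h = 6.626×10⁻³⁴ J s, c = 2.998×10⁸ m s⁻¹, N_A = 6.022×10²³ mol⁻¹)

Φ = 0.94

Product: 4.07×10²¹ / 6.022×10²³ = 0.006759 mol.
Photon energy at 285 nm: hc/λ = (6.626×10⁻³⁴)(2.998×10⁸)/(285×10⁻⁹) = 6.970×10⁻¹⁹ J.
Energy delivered: (9620 W m⁻²)(16.7×10⁻⁴ m²)(188 s) = 3020 J.
Photons incident: 3020 / 6.970×10⁻¹⁹ = 4.333×10²¹, i.e. 4.333×10²¹/6.022×10²³ = 0.007195 mol.
Φ = 0.006759 mol / 0.007195 mol photons = 0.94.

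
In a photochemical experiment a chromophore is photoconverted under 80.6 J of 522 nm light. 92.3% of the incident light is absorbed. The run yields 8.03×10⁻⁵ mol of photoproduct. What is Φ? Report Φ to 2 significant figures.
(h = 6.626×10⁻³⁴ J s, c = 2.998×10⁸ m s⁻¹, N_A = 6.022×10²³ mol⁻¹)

Photon energy at 522 nm: hc/λ = (6.626×10⁻³⁴)(2.998×10⁸)/(522×10⁻⁹) = 3.806×10⁻¹⁹ J.
Photons incident: 80.6 / 3.806×10⁻¹⁹ = 2.118×10²⁰, i.e. 2.118×10²⁰/6.022×10²³ = 3.517×10⁻⁴ mol.
Photons absorbed: 0.923 × 3.517×10⁻⁴ = 3.246×10⁻⁴ mol.
Φ = 8.03×10⁻⁵ mol / 3.246×10⁻⁴ mol photons = 0.25.

Φ = 0.25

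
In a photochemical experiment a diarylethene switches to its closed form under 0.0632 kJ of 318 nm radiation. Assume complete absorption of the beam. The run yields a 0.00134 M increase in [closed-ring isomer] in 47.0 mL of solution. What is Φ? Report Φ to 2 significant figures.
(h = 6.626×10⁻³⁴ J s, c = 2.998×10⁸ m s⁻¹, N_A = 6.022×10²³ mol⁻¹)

Φ = 0.37

Product: (0.00134 M)(0.047 L) = 6.298×10⁻⁵ mol.
Photon energy at 318 nm: hc/λ = (6.626×10⁻³⁴)(2.998×10⁸)/(318×10⁻⁹) = 6.247×10⁻¹⁹ J.
Incident energy: 0.0632 kJ = 63.2 J.
Photons incident: 63.2 / 6.247×10⁻¹⁹ = 1.012×10²⁰, i.e. 1.012×10²⁰/6.022×10²³ = 1.681×10⁻⁴ mol.
Φ = 6.298×10⁻⁵ mol / 1.681×10⁻⁴ mol photons = 0.37.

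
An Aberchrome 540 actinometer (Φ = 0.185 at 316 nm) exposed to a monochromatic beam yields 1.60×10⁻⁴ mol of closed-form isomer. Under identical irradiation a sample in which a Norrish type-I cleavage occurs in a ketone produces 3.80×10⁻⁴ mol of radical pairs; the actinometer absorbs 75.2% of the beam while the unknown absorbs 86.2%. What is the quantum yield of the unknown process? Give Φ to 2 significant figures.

Photons absorbed by the actinometer: 1.60×10⁻⁴ / 0.185 = 8.649×10⁻⁴ mol.
Incident flux: 8.649×10⁻⁴ / 0.752 = 0.001150 einstein.
Absorbed by unknown: 0.862 × 0.001150 = 9.913×10⁻⁴ mol.
Φ(unknown) = 3.80×10⁻⁴ / 9.913×10⁻⁴ = 0.38.

Φ = 0.38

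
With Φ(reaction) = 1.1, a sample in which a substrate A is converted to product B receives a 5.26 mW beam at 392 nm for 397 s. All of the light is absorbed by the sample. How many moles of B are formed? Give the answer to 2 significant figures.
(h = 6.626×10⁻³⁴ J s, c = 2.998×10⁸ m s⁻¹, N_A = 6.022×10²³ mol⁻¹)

7.5×10⁻⁶ mol

Photon energy at 392 nm: hc/λ = (6.626×10⁻³⁴)(2.998×10⁸)/(392×10⁻⁹) = 5.068×10⁻¹⁹ J.
Energy delivered: (5.26 mW)(397 s) = 2.088 J.
Photons incident: 2.088 / 5.068×10⁻¹⁹ = 4.120×10¹⁸, i.e. 4.120×10¹⁸/6.022×10²³ = 6.842×10⁻⁶ mol.
Product: Φ × n_abs = 1.1 × 6.842×10⁻⁶ = 7.526×10⁻⁶ mol.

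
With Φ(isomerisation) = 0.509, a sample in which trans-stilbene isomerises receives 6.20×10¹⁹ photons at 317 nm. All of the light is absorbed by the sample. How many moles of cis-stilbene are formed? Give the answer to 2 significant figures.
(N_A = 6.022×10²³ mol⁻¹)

5.2×10⁻⁵ mol

Moles of photons: 6.20×10¹⁹ / 6.022×10²³ = 1.030×10⁻⁴ mol.
Product: Φ × n_abs = 0.509 × 1.030×10⁻⁴ = 5.243×10⁻⁵ mol.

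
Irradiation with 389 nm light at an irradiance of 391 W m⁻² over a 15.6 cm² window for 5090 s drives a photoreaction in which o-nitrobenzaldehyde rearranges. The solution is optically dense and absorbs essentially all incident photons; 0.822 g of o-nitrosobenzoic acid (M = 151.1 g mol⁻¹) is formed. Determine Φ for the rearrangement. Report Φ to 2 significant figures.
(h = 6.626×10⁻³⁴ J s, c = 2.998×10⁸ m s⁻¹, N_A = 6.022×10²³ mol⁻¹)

Φ = 0.54

Product: 0.822 g / 151.1 g mol⁻¹ = 0.005440 mol.
Photon energy at 389 nm: hc/λ = (6.626×10⁻³⁴)(2.998×10⁸)/(389×10⁻⁹) = 5.107×10⁻¹⁹ J.
Energy delivered: (391 W m⁻²)(15.6×10⁻⁴ m²)(5090 s) = 3105 J.
Photons incident: 3105 / 5.107×10⁻¹⁹ = 6.080×10²¹, i.e. 6.080×10²¹/6.022×10²³ = 0.01010 mol.
Φ = 0.005440 mol / 0.01010 mol photons = 0.54.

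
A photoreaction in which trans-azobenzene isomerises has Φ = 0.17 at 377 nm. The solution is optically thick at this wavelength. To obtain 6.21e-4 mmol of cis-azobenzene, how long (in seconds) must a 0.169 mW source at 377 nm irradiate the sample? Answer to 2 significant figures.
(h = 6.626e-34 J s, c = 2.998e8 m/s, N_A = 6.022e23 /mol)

Product: 6.21e-4 mmol = 6.21e-7 mol.
Photons that must be absorbed: 6.21e-7 / 0.17 = 3.653e-6 mol.
Photon energy: hc/λ = 5.269e-19 J; per mole, 3.173e5 J mol⁻¹.
Energy required: 3.653e-6 × 3.173e5 = 1.159 J.
Time: 1.159 J / 0.000169 W = 6900 s.

t ≈ 6900 s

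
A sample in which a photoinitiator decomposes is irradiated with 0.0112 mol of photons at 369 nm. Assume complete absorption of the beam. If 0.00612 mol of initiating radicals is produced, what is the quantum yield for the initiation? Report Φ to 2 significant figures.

Φ = 0.00612 mol / 0.0112 mol photons = 0.55.

Φ = 0.55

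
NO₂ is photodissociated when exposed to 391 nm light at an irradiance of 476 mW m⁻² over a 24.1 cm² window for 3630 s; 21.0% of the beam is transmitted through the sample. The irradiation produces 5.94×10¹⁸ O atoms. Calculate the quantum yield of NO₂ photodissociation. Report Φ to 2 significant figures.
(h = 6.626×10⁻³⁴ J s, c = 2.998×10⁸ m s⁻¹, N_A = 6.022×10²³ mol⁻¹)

Product: 5.94×10¹⁸ / 6.022×10²³ = 9.864×10⁻⁶ mol.
Photon energy at 391 nm: hc/λ = (6.626×10⁻³⁴)(2.998×10⁸)/(391×10⁻⁹) = 5.080×10⁻¹⁹ J.
Energy delivered: (476 mW m⁻²)(24.1×10⁻⁴ m²)(3630 s) = 4.164 J.
Photons incident: 4.164 / 5.080×10⁻¹⁹ = 8.197×10¹⁸, i.e. 8.197×10¹⁸/6.022×10²³ = 1.361×10⁻⁵ mol.
Fraction absorbed: 1 − 21.0/100 = 0.7900.
Photons absorbed: 0.7900 × 1.361×10⁻⁵ = 1.075×10⁻⁵ mol.
Φ = 9.864×10⁻⁶ mol / 1.075×10⁻⁵ mol photons = 0.92.

Φ = 0.92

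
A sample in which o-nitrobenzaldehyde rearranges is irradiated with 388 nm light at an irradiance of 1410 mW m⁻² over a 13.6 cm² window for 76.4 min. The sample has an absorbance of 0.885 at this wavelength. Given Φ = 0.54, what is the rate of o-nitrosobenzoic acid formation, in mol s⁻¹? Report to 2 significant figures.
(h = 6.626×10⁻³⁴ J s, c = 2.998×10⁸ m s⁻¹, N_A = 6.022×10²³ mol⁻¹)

2.9×10⁻⁹ mol s⁻¹

Photon energy at 388 nm: hc/λ = (6.626×10⁻³⁴)(2.998×10⁸)/(388×10⁻⁹) = 5.120×10⁻¹⁹ J.
Energy delivered: (1410 mW m⁻²)(13.6×10⁻⁴ m²)(4584 s) = 8.790 J.
Photons incident: 8.790 / 5.120×10⁻¹⁹ = 1.717×10¹⁹, i.e. 1.717×10¹⁹/6.022×10²³ = 2.851×10⁻⁵ mol.
Fraction absorbed: 1 − 10^(−0.885) = 0.8697.
Photons absorbed: 0.8697 × 2.851×10⁻⁵ = 2.480×10⁻⁵ mol.
Product formed: 0.54 × 2.480×10⁻⁵ = 1.339×10⁻⁵ mol.
Rate: 1.339×10⁻⁵ / 4584 s = 2.9×10⁻⁹ mol s⁻¹.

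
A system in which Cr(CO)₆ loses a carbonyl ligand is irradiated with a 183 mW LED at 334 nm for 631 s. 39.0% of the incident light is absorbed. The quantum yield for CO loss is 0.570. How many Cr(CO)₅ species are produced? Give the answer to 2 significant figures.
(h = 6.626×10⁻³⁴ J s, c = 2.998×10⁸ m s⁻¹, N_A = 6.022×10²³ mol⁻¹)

Photon energy at 334 nm: hc/λ = (6.626×10⁻³⁴)(2.998×10⁸)/(334×10⁻⁹) = 5.948×10⁻¹⁹ J.
Energy delivered: (183 mW)(631 s) = 115.5 J.
Photons incident: 115.5 / 5.948×10⁻¹⁹ = 1.942×10²⁰, i.e. 1.942×10²⁰/6.022×10²³ = 3.225×10⁻⁴ mol.
Photons absorbed: 0.390 × 3.225×10⁻⁴ = 1.258×10⁻⁴ mol.
Product: Φ × n_abs = 0.570 × 1.258×10⁻⁴ = 7.171×10⁻⁵ mol.
As a count: 7.171×10⁻⁵ × 6.022×10²³ = 4.3×10¹⁹.

4.3×10¹⁹ species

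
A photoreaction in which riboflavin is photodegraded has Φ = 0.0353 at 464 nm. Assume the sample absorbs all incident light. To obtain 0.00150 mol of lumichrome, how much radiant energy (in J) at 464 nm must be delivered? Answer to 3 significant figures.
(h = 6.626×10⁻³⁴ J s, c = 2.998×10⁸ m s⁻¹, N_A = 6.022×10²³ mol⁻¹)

Photons that must be absorbed: 0.00150 / 0.0353 = 0.04249 mol.
Photon energy: hc/λ = 4.281×10⁻¹⁹ J; per mole, 2.578×10⁵ J mol⁻¹.
Energy required: 0.04249 × 2.578×10⁵ = 1.10×10⁴ J.

1.10×10⁴ J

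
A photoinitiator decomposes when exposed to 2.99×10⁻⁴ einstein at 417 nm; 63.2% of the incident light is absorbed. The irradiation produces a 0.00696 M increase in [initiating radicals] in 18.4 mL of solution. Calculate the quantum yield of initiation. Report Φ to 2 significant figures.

Φ = 0.68

Product: (0.00696 M)(0.0184 L) = 1.281×10⁻⁴ mol.
Photons absorbed: 0.632 × 2.99×10⁻⁴ = 1.890×10⁻⁴ mol.
Φ = 1.281×10⁻⁴ mol / 1.890×10⁻⁴ mol photons = 0.68.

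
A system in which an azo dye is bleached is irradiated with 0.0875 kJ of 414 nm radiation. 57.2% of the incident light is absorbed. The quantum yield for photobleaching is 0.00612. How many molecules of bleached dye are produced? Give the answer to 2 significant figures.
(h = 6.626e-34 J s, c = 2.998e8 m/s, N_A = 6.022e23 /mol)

6.4e17 molecules

Photon energy at 414 nm: hc/λ = (6.626e-34)(2.998e8)/(414e-9) = 4.798e-19 J.
Incident energy: 0.0875 kJ = 87.5 J.
Photons incident: 87.5 / 4.798e-19 = 1.824e20, i.e. 1.824e20/6.022e23 = 3.029e-4 mol.
Photons absorbed: 0.572 × 3.029e-4 = 1.733e-4 mol.
Product: Φ × n_abs = 0.00612 × 1.733e-4 = 1.061e-6 mol.
As a count: 1.061e-6 × 6.022e23 = 6.4e17.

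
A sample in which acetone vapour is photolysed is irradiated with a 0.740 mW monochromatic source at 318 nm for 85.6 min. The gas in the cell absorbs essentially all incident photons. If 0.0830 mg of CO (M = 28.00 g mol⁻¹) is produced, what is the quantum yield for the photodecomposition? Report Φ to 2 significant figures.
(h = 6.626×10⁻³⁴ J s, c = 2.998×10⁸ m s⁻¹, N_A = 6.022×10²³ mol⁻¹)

Φ = 0.29

Product: 0.0830 mg / 28.00 g mol⁻¹ = 2.964×10⁻⁶ mol.
Photon energy at 318 nm: hc/λ = (6.626×10⁻³⁴)(2.998×10⁸)/(318×10⁻⁹) = 6.247×10⁻¹⁹ J.
Energy delivered: (0.740 mW)(5136 s) = 3.801 J.
Photons incident: 3.801 / 6.247×10⁻¹⁹ = 6.085×10¹⁸, i.e. 6.085×10¹⁸/6.022×10²³ = 1.010×10⁻⁵ mol.
Φ = 2.964×10⁻⁶ mol / 1.010×10⁻⁵ mol photons = 0.29.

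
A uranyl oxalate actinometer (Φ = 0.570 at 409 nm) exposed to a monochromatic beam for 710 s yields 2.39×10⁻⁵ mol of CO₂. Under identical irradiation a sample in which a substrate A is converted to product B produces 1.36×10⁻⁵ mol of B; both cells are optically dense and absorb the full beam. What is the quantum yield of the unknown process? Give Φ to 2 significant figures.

Photons absorbed by the actinometer: 2.39×10⁻⁵ / 0.570 = 4.193×10⁻⁵ mol.
Φ(unknown) = 1.36×10⁻⁵ / 4.193×10⁻⁵ = 0.32.

Φ = 0.32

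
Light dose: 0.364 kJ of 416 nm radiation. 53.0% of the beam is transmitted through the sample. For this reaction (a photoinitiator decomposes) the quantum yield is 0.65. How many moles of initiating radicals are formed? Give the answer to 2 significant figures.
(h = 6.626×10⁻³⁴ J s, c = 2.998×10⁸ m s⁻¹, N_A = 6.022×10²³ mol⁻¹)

Photon energy at 416 nm: hc/λ = (6.626×10⁻³⁴)(2.998×10⁸)/(416×10⁻⁹) = 4.775×10⁻¹⁹ J.
Incident energy: 0.364 kJ = 364 J.
Photons incident: 364 / 4.775×10⁻¹⁹ = 7.623×10²⁰, i.e. 7.623×10²⁰/6.022×10²³ = 0.001266 mol.
Fraction absorbed: 1 − 53.0/100 = 0.4700.
Photons absorbed: 0.4700 × 0.001266 = 5.950×10⁻⁴ mol.
Product: Φ × n_abs = 0.65 × 5.950×10⁻⁴ = 3.868×10⁻⁴ mol.

3.9×10⁻⁴ mol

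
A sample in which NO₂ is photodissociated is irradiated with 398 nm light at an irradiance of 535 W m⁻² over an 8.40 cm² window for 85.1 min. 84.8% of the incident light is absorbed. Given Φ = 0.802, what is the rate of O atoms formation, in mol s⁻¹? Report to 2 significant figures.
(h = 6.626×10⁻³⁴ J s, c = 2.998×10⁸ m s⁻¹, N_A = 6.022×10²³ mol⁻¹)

Photon energy at 398 nm: hc/λ = (6.626×10⁻³⁴)(2.998×10⁸)/(398×10⁻⁹) = 4.991×10⁻¹⁹ J.
Energy delivered: (535 W m⁻²)(8.40×10⁻⁴ m²)(5106 s) = 2295 J.
Photons incident: 2295 / 4.991×10⁻¹⁹ = 4.598×10²¹, i.e. 4.598×10²¹/6.022×10²³ = 0.007635 mol.
Photons absorbed: 0.848 × 0.007635 = 0.006474 mol.
Product formed: 0.802 × 0.006474 = 0.005192 mol.
Rate: 0.005192 / 5106 s = 1.0×10⁻⁶ mol s⁻¹.

1.0×10⁻⁶ mol s⁻¹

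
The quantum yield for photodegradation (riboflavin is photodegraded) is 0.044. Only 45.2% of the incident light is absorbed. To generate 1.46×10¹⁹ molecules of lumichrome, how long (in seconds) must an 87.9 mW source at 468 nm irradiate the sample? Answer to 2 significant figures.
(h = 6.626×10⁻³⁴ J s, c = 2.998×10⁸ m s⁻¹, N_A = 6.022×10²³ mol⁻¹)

Product: 1.46×10¹⁹ / 6.022×10²³ = 2.424×10⁻⁵ mol.
Photons that must be absorbed: 2.424×10⁻⁵ / 0.044 = 5.509×10⁻⁴ mol.
Incident photons needed: 5.509×10⁻⁴ / 0.452 = 0.001219 mol.
Photon energy: hc/λ = 4.245×10⁻¹⁹ J; per mole, 2.556×10⁵ J mol⁻¹.
Energy required: 0.001219 × 2.556×10⁵ = 311.6 J.
Time: 311.6 J / 0.0879 W = 3500 s.

t ≈ 3500 s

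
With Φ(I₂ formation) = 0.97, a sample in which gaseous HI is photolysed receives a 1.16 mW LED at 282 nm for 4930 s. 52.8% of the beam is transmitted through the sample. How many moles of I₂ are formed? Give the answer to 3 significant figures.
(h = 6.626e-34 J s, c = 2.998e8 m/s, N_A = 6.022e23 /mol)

6.17e-6 mol

Photon energy at 282 nm: hc/λ = (6.626e-34)(2.998e8)/(282e-9) = 7.044e-19 J.
Energy delivered: (1.16 mW)(4930 s) = 5.719 J.
Photons incident: 5.719 / 7.044e-19 = 8.119e18, i.e. 8.119e18/6.022e23 = 1.348e-5 mol.
Fraction absorbed: 1 − 52.8/100 = 0.4720.
Photons absorbed: 0.4720 × 1.348e-5 = 6.363e-6 mol.
Product: Φ × n_abs = 0.97 × 6.363e-6 = 6.172e-6 mol.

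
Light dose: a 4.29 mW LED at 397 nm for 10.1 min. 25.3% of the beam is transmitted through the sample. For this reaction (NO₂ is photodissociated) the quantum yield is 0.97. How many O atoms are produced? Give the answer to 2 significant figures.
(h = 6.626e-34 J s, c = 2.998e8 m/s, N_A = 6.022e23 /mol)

Photon energy at 397 nm: hc/λ = (6.626e-34)(2.998e8)/(397e-9) = 5.004e-19 J.
Energy delivered: (4.29 mW)(606 s) = 2.600 J.
Photons incident: 2.600 / 5.004e-19 = 5.196e18, i.e. 5.196e18/6.022e23 = 8.628e-6 mol.
Fraction absorbed: 1 − 25.3/100 = 0.7470.
Photons absorbed: 0.7470 × 8.628e-6 = 6.445e-6 mol.
Product: Φ × n_abs = 0.97 × 6.445e-6 = 6.252e-6 mol.
As a count: 6.252e-6 × 6.022e23 = 3.8e18.

3.8e18 atoms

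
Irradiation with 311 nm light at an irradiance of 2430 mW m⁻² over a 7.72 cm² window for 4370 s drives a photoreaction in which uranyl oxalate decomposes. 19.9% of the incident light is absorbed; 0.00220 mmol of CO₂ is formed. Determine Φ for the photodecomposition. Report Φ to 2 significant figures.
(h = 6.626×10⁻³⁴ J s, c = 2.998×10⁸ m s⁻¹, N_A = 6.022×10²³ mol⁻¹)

Φ = 0.52

Product: 0.00220 mmol = 2.20×10⁻⁶ mol.
Photon energy at 311 nm: hc/λ = (6.626×10⁻³⁴)(2.998×10⁸)/(311×10⁻⁹) = 6.387×10⁻¹⁹ J.
Energy delivered: (2430 mW m⁻²)(7.72×10⁻⁴ m²)(4370 s) = 8.198 J.
Photons incident: 8.198 / 6.387×10⁻¹⁹ = 1.284×10¹⁹, i.e. 1.284×10¹⁹/6.022×10²³ = 2.132×10⁻⁵ mol.
Photons absorbed: 0.199 × 2.132×10⁻⁵ = 4.243×10⁻⁶ mol.
Φ = 2.20×10⁻⁶ mol / 4.243×10⁻⁶ mol photons = 0.52.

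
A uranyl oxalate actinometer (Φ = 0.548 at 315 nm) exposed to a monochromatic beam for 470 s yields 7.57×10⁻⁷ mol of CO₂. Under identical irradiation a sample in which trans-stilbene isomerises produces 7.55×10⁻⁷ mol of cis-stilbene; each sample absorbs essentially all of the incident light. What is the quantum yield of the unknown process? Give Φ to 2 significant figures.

Φ = 0.55

Photons absorbed by the actinometer: 7.57×10⁻⁷ / 0.548 = 1.381×10⁻⁶ mol.
Φ(unknown) = 7.55×10⁻⁷ / 1.381×10⁻⁶ = 0.55.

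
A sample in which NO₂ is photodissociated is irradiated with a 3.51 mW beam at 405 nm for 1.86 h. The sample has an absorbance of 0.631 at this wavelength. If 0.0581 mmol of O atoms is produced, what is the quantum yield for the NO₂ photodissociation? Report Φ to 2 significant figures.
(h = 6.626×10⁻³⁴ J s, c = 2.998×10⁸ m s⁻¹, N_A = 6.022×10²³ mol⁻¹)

Φ = 0.95

Product: 0.0581 mmol = 5.81×10⁻⁵ mol.
Photon energy at 405 nm: hc/λ = (6.626×10⁻³⁴)(2.998×10⁸)/(405×10⁻⁹) = 4.905×10⁻¹⁹ J.
Energy delivered: (3.51 mW)(6696 s) = 23.50 J.
Photons incident: 23.50 / 4.905×10⁻¹⁹ = 4.791×10¹⁹, i.e. 4.791×10¹⁹/6.022×10²³ = 7.956×10⁻⁵ mol.
Fraction absorbed: 1 − 10^(−0.631) = 0.7661.
Photons absorbed: 0.7661 × 7.956×10⁻⁵ = 6.095×10⁻⁵ mol.
Φ = 5.81×10⁻⁵ mol / 6.095×10⁻⁵ mol photons = 0.95.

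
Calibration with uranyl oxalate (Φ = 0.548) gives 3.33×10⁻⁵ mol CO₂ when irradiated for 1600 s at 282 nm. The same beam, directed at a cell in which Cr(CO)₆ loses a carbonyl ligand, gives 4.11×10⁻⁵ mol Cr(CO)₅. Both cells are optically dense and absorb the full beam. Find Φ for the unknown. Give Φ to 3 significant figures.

Φ = 0.676

Photons absorbed by the actinometer: 3.33×10⁻⁵ / 0.548 = 6.077×10⁻⁵ mol.
Φ(unknown) = 4.11×10⁻⁵ / 6.077×10⁻⁵ = 0.676.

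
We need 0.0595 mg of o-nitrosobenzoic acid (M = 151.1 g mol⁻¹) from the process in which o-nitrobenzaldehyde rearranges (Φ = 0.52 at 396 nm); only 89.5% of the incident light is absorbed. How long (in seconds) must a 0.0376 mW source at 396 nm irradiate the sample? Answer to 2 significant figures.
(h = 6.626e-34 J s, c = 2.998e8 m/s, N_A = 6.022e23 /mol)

t ≈ 6800 s

Product: 0.0595 mg / 151.1 g mol⁻¹ = 3.938e-7 mol.
Photons that must be absorbed: 3.938e-7 / 0.52 = 7.573e-7 mol.
Incident photons needed: 7.573e-7 / 0.895 = 8.461e-7 mol.
Photon energy: hc/λ = 5.016e-19 J; per mole, 3.021e5 J mol⁻¹.
Energy required: 8.461e-7 × 3.021e5 = 0.2556 J.
Time: 0.2556 J / 3.76e-05 W = 6800 s.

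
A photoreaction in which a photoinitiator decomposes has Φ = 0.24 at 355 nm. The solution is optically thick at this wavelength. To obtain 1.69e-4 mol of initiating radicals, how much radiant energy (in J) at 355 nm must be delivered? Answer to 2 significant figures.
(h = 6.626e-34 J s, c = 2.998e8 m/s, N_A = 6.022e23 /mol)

240 J

Photons that must be absorbed: 1.69e-4 / 0.24 = 7.042e-4 mol.
Photon energy: hc/λ = 5.596e-19 J; per mole, 3.370e5 J mol⁻¹.
Energy required: 7.042e-4 × 3.370e5 = 240 J.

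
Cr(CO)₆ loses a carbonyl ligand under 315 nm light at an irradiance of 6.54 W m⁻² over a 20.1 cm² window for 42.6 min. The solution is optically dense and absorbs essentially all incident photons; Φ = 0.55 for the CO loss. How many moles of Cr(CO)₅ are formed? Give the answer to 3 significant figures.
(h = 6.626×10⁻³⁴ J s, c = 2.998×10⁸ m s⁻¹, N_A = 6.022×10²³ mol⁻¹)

Photon energy at 315 nm: hc/λ = (6.626×10⁻³⁴)(2.998×10⁸)/(315×10⁻⁹) = 6.306×10⁻¹⁹ J.
Energy delivered: (6.54 W m⁻²)(20.1×10⁻⁴ m²)(2556 s) = 33.60 J.
Photons incident: 33.60 / 6.306×10⁻¹⁹ = 5.328×10¹⁹, i.e. 5.328×10¹⁹/6.022×10²³ = 8.848×10⁻⁵ mol.
Product: Φ × n_abs = 0.55 × 8.848×10⁻⁵ = 4.866×10⁻⁵ mol.

4.87×10⁻⁵ mol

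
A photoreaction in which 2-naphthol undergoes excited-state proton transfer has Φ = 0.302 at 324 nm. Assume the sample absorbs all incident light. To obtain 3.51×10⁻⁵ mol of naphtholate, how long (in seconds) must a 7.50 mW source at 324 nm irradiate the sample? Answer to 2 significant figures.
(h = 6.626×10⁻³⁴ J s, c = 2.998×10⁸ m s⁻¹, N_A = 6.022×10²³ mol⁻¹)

t ≈ 5700 s

Photons that must be absorbed: 3.51×10⁻⁵ / 0.302 = 1.162×10⁻⁴ mol.
Photon energy: hc/λ = 6.131×10⁻¹⁹ J; per mole, 3.692×10⁵ J mol⁻¹.
Energy required: 1.162×10⁻⁴ × 3.692×10⁵ = 42.90 J.
Time: 42.90 J / 0.0075 W = 5700 s.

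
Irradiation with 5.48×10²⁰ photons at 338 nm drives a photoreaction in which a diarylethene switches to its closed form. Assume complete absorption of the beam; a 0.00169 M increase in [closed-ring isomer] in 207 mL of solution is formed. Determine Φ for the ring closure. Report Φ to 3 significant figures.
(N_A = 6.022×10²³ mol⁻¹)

Product: (0.00169 M)(0.207 L) = 3.498×10⁻⁴ mol.
Moles of photons: 5.48×10²⁰ / 6.022×10²³ = 9.100×10⁻⁴ mol.
Φ = 3.498×10⁻⁴ mol / 9.100×10⁻⁴ mol photons = 0.384.

Φ = 0.384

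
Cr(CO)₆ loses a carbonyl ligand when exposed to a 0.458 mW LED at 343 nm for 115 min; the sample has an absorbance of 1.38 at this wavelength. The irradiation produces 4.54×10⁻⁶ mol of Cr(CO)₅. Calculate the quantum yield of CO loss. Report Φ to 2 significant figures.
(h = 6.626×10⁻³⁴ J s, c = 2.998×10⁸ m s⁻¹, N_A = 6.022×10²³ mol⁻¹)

Photon energy at 343 nm: hc/λ = (6.626×10⁻³⁴)(2.998×10⁸)/(343×10⁻⁹) = 5.791×10⁻¹⁹ J.
Energy delivered: (0.458 mW)(6900 s) = 3.160 J.
Photons incident: 3.160 / 5.791×10⁻¹⁹ = 5.457×10¹⁸, i.e. 5.457×10¹⁸/6.022×10²³ = 9.062×10⁻⁶ mol.
Fraction absorbed: 1 − 10^(−1.38) = 0.9583.
Photons absorbed: 0.9583 × 9.062×10⁻⁶ = 8.684×10⁻⁶ mol.
Φ = 4.54×10⁻⁶ mol / 8.684×10⁻⁶ mol photons = 0.52.

Φ = 0.52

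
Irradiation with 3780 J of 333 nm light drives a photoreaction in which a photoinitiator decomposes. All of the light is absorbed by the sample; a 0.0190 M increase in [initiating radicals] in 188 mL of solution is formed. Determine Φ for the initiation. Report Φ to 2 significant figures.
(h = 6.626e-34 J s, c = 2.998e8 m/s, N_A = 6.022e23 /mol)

Product: (0.0190 M)(0.188 L) = 0.003572 mol.
Photon energy at 333 nm: hc/λ = (6.626e-34)(2.998e8)/(333e-9) = 5.965e-19 J.
Photons incident: 3780 / 5.965e-19 = 6.337e21, i.e. 6.337e21/6.022e23 = 0.01052 mol.
Φ = 0.003572 mol / 0.01052 mol photons = 0.34.

Φ = 0.34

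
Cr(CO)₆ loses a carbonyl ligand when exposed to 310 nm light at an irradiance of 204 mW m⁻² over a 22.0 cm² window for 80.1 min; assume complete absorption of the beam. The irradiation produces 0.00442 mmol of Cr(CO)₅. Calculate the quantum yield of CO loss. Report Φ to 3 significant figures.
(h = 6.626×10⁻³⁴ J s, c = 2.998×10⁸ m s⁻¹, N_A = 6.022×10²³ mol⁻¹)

Φ = 0.791

Product: 0.00442 mmol = 4.42×10⁻⁶ mol.
Photon energy at 310 nm: hc/λ = (6.626×10⁻³⁴)(2.998×10⁸)/(310×10⁻⁹) = 6.408×10⁻¹⁹ J.
Energy delivered: (204 mW m⁻²)(22.0×10⁻⁴ m²)(4806 s) = 2.157 J.
Photons incident: 2.157 / 6.408×10⁻¹⁹ = 3.366×10¹⁸, i.e. 3.366×10¹⁸/6.022×10²³ = 5.590×10⁻⁶ mol.
Φ = 4.42×10⁻⁶ mol / 5.590×10⁻⁶ mol photons = 0.791.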